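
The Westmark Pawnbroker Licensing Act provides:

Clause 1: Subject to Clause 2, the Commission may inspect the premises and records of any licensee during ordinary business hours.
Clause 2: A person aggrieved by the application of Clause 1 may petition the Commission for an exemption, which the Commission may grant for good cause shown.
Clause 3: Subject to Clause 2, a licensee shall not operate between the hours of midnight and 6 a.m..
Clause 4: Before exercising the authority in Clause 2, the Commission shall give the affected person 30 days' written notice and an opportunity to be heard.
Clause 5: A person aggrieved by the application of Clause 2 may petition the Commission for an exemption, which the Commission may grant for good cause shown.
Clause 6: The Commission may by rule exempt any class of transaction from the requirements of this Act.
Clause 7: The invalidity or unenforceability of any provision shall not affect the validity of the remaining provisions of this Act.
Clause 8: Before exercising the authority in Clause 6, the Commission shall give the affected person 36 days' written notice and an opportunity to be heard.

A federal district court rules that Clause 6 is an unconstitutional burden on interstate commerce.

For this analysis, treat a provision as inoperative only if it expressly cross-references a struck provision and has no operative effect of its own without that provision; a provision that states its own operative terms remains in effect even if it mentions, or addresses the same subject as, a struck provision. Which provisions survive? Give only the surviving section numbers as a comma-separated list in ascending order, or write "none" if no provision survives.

Clause 6 is struck. Clause 8 operates only by reference to Clause 6, so it falls with Clause 6. Under the severability clause in Clause 7, the remaining provisions continue in force. The provisions still in force are Clause 1, Clause 2, Clause 3, Clause 4, Clause 5, and Clause 7.

1, 2, 3, 4, 5, 7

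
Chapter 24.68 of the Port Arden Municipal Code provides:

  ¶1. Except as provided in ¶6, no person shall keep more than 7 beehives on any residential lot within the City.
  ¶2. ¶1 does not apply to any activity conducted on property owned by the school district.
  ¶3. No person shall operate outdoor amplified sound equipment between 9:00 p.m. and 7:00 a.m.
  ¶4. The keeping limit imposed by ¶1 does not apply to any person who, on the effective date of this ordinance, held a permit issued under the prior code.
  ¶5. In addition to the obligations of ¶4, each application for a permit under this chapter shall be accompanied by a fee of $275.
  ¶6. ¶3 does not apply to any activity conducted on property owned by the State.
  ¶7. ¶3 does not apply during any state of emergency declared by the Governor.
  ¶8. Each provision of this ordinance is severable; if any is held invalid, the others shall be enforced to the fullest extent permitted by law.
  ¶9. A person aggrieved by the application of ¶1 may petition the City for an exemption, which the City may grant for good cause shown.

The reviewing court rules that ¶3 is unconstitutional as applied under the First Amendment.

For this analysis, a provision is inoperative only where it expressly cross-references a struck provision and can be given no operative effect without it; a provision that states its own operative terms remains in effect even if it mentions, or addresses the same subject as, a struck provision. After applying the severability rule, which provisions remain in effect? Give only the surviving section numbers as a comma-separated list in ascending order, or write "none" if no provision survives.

¶3 is struck. ¶6 operates only by reference to ¶3, so it falls with ¶3. ¶7 merely fixes the emergency suspension of ¶3; with ¶3 gone it has nothing to operate on and falls away. ¶1 mentions ¶6 but its own obligation stands independently of ¶6, so ¶1 is not affected. ¶8 is a severability clause and preserves every provision that can still be given independent effect. That leaves ¶1, ¶2, ¶4, ¶5, ¶8, and ¶9 in effect.

1, 2, 4, 5, 8, 9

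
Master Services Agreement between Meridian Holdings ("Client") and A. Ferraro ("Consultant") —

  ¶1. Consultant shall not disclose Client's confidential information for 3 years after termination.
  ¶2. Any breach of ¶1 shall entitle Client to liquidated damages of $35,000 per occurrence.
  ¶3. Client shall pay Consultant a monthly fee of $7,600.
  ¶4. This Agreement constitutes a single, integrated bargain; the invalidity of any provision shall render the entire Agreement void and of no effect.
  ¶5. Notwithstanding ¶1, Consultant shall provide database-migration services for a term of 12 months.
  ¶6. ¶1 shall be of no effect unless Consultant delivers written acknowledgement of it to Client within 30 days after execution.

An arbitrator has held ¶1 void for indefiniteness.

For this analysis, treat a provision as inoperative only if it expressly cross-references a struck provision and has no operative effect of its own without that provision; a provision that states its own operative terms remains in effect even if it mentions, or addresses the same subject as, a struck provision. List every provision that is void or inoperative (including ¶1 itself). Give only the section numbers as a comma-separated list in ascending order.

¶1 is struck. ¶2 has no operative effect of its own apart from ¶1 and is therefore inoperative. ¶6 has no operative effect of its own apart from ¶1 and is therefore inoperative. ¶4 provides that the Agreement is not severable, so the invalidity of any one provision voids the entire Agreement. No provision of the Agreement survives.

1, 2, 3, 4, 5, 6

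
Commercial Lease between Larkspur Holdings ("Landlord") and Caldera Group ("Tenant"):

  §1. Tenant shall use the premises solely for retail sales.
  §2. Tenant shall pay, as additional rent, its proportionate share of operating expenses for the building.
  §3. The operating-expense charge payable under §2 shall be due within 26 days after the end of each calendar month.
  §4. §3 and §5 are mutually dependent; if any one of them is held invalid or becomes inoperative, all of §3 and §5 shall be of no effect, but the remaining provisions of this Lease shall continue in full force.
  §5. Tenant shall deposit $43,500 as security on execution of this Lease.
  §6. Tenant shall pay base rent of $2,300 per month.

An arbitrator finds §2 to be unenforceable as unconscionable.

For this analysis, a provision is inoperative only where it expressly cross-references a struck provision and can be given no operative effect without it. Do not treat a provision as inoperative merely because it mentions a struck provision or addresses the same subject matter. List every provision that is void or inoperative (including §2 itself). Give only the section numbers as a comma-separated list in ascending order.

§2 is struck. The whole of §3 is the payment deadline for the operating-expense charge, defined by reference to §2, so §3 cannot stand once §2 is removed. §4 declares §3 and §5 mutually dependent; since one of them has fallen, all of them are of no effect. That brings down §5 as well. The remainder continues in force under §4. That leaves §1, §4, and §6 in effect.

2, 3, 5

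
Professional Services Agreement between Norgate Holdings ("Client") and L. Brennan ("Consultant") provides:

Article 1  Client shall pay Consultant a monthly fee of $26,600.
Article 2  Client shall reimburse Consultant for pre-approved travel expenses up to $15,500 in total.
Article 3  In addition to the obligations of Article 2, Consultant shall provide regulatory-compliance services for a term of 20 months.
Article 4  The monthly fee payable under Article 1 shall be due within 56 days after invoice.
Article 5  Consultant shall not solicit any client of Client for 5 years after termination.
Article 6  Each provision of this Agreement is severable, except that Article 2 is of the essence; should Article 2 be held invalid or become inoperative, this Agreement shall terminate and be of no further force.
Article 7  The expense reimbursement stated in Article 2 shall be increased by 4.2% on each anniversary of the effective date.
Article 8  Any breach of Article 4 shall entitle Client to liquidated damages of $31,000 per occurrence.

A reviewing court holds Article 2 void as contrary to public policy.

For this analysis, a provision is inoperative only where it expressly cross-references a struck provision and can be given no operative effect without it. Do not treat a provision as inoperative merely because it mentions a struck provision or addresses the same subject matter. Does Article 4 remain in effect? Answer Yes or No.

Article 2 is struck. Article 7 does nothing except set the escalation of the expense reimbursement by reference to Article 2; with Article 2 gone it has no independent effect and is inoperative. Article 6 makes Article 2 an essential term, and Article 2 is the provision held invalid; under Article 6, the entire Agreement is therefore void. No provision of the Agreement survives. Article 4 is among the inoperative provisions, so the answer is no.

No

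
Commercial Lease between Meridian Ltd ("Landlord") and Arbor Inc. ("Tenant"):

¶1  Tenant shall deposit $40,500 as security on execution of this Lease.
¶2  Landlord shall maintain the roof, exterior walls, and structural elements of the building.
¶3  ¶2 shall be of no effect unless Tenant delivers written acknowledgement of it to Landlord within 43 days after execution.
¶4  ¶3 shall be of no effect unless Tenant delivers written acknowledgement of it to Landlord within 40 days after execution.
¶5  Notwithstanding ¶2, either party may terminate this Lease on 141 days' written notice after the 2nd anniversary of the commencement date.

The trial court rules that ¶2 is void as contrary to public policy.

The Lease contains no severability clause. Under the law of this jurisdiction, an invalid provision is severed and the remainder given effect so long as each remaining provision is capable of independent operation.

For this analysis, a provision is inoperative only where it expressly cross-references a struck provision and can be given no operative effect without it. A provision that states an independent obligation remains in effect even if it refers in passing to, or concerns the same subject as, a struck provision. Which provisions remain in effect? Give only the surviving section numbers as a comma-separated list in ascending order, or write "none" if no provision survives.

¶2 is struck. ¶3 has no operative effect of its own apart from ¶2 and is therefore inoperative. ¶4 merely fixes the acknowledgement condition for ¶3; with ¶3 gone it has nothing to operate on and falls away. Although ¶5 refers to ¶2, its operative terms do not depend on ¶2, so it remains in effect. Under the stated default rule, only provisions that cannot operate independently fall away; the rest are enforced. That leaves ¶1 and ¶5 in effect.

1, 5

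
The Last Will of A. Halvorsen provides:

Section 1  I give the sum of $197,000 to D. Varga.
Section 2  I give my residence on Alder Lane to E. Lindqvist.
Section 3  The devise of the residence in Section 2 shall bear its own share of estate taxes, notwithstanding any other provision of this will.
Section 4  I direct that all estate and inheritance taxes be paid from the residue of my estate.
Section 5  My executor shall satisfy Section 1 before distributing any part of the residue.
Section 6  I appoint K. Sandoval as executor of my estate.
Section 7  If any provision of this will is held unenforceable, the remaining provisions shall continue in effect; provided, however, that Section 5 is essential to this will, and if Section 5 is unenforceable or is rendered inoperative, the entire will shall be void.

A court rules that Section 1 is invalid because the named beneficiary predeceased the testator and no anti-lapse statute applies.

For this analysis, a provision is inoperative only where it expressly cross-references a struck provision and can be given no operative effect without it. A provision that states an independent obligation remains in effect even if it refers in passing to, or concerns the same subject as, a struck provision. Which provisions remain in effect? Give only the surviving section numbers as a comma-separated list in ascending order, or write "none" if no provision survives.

none

Section 1 is struck. Section 5 has no operative effect of its own apart from Section 1 and is therefore inoperative. Section 7 makes Section 5 an essential term, and Section 5 has been rendered inoperative by the cascade; under Section 7, the entire will is therefore void. No provision of the will survives.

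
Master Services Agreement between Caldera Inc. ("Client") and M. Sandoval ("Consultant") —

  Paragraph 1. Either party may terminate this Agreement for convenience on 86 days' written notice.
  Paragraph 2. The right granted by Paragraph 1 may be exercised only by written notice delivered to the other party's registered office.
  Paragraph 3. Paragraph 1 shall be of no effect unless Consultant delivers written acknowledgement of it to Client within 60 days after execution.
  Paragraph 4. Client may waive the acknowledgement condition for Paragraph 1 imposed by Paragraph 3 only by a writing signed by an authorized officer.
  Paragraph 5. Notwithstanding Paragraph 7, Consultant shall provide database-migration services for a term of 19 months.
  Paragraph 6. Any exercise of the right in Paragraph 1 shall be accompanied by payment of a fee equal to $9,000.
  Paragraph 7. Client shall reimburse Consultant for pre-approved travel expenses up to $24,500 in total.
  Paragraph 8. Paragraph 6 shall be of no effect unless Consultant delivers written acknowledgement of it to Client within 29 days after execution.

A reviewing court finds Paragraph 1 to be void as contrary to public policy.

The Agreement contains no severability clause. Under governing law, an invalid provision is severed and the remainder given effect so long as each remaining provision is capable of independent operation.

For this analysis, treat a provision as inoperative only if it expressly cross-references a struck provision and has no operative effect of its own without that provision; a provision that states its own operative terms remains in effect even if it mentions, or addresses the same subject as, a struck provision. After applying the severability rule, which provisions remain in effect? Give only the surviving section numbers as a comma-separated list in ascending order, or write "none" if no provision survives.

5, 7

Paragraph 1 is struck. Paragraph 2 has no operative effect of its own apart from Paragraph 1 and is therefore inoperative. Paragraph 3 operates only by reference to Paragraph 1, so it falls with Paragraph 1. Paragraph 6 operates only by reference to Paragraph 1, so it falls with Paragraph 1. Paragraph 4 merely fixes the waiver condition for Paragraph 3; with Paragraph 3 gone it has nothing to operate on and falls away. Paragraph 8 operates only by reference to Paragraph 6, so it falls with Paragraph 6. Under the stated default rule, only provisions that cannot operate independently fall away; the rest are enforced. Paragraph 5 and Paragraph 7 remain in effect.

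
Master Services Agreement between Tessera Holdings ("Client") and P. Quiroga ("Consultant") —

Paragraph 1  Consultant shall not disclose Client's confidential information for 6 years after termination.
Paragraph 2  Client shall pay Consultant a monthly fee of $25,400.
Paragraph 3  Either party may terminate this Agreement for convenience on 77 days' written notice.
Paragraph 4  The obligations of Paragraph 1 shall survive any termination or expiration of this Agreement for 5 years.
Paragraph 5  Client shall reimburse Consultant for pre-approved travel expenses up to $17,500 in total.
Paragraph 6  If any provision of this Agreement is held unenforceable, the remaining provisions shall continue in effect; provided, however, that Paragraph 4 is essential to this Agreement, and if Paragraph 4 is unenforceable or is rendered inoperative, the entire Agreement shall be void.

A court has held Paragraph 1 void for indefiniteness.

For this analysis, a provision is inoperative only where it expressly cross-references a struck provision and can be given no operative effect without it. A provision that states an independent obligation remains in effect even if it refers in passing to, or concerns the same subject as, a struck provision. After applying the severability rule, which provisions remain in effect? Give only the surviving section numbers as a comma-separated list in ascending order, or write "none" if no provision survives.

Paragraph 1 is struck. Paragraph 4 operates only by reference to Paragraph 1, so it falls with Paragraph 1. Paragraph 6 makes Paragraph 4 an essential term, and Paragraph 4 has been rendered inoperative by the cascade; under Paragraph 6, the entire Agreement is therefore void. No provision of the Agreement survives.

none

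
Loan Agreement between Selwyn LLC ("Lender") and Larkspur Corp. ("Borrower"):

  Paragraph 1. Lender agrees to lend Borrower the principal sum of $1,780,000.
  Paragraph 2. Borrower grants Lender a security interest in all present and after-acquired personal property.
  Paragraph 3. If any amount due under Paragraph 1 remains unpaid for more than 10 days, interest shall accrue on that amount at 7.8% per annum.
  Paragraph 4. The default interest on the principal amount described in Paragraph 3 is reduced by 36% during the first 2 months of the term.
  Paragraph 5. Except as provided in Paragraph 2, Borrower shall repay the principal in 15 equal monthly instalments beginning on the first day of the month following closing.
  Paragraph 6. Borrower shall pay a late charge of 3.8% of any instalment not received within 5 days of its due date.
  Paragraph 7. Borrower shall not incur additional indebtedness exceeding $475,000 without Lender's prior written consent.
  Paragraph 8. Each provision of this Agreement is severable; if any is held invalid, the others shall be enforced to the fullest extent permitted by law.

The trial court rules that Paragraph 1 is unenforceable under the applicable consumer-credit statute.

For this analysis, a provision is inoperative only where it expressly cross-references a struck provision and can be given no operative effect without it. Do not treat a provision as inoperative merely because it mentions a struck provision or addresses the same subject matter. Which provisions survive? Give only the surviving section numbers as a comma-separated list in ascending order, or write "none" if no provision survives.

2, 5, 6, 7, 8

Paragraph 1 is struck. Paragraph 3 operates only by reference to Paragraph 1, so it falls with Paragraph 1. Paragraph 4 has no operative effect of its own apart from Paragraph 3 and is therefore inoperative. Paragraph 8 is a severability clause and preserves every provision that can still be given independent effect. Paragraph 2, Paragraph 5, Paragraph 6, Paragraph 7, and Paragraph 8 remain in effect.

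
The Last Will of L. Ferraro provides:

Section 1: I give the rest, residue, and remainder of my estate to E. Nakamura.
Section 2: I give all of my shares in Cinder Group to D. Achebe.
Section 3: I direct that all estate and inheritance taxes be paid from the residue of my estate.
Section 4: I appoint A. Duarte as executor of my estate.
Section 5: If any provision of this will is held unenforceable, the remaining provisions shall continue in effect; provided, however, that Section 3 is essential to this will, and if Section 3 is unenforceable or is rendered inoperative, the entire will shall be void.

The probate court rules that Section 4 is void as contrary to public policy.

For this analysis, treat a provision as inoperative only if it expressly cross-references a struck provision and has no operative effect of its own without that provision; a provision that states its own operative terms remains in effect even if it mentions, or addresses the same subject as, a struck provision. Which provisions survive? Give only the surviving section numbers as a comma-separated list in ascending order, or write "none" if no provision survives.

Section 4 is struck. No other provision's operative terms depend on Section 4. Section 5 makes Section 3 an essential term, but Section 3 is unaffected, so the severability proviso in Section 5 preserves the remaining provisions. The provisions still in force are Section 1, Section 2, Section 3, and Section 5.

1, 2, 3, 5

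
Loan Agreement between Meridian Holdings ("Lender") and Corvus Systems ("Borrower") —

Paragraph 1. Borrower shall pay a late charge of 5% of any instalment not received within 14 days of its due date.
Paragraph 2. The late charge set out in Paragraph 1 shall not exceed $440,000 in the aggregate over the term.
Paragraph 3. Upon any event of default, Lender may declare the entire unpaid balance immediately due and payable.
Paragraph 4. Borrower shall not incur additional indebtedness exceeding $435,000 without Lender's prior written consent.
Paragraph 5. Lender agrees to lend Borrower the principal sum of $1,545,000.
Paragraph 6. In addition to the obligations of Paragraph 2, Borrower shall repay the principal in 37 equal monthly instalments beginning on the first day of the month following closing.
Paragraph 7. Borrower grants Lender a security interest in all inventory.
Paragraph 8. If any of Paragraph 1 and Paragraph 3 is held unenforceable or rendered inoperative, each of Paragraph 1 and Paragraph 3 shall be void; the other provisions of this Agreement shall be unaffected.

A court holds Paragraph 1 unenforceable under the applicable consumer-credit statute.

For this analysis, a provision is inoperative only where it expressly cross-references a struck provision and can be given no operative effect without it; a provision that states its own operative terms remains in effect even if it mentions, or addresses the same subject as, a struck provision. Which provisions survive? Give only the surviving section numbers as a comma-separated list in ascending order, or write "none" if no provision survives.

4, 5, 6, 7, 8

Paragraph 1 is struck. The whole of Paragraph 2 is the aggregate cap on the late charge, defined by reference to Paragraph 1, so Paragraph 2 cannot stand once Paragraph 1 is removed. Although Paragraph 6 refers to Paragraph 2, its operative terms do not depend on Paragraph 2, so it remains in effect. Paragraph 8 declares Paragraph 1 and Paragraph 3 mutually dependent; since one of them has fallen, all of them are of no effect. That brings down Paragraph 3 as well. The remainder continues in force under Paragraph 8. That leaves Paragraph 4, Paragraph 5, Paragraph 6, Paragraph 7, and Paragraph 8 in effect.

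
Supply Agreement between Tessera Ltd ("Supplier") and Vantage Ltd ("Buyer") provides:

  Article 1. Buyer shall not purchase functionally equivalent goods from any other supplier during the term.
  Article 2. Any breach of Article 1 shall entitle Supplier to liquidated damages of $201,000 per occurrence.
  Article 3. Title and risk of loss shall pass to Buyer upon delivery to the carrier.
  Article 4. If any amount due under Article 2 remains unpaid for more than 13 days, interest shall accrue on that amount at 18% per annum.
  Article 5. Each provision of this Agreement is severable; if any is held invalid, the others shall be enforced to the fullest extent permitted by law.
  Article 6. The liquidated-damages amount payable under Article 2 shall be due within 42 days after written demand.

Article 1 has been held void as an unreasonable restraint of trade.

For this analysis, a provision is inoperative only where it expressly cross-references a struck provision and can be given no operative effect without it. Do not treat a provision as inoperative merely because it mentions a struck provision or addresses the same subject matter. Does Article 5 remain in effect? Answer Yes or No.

Yes

Article 1 is struck. The whole of Article 2 is the liquidated-damages amount, defined by reference to Article 1, so Article 2 cannot stand once Article 1 is removed. The whole of Article 4 is the default interest on the liquidated-damages amount, defined by reference to Article 2, so Article 4 cannot stand once Article 2 is removed. Article 6 does nothing except set the payment deadline for the liquidated-damages amount by reference to Article 2; with Article 2 gone it has no independent effect and is inoperative. Under the severability clause in Article 5, the remaining provisions continue in force. The provisions still in force are Article 3 and Article 5. Article 5 is among the surviving provisions, so the answer is yes.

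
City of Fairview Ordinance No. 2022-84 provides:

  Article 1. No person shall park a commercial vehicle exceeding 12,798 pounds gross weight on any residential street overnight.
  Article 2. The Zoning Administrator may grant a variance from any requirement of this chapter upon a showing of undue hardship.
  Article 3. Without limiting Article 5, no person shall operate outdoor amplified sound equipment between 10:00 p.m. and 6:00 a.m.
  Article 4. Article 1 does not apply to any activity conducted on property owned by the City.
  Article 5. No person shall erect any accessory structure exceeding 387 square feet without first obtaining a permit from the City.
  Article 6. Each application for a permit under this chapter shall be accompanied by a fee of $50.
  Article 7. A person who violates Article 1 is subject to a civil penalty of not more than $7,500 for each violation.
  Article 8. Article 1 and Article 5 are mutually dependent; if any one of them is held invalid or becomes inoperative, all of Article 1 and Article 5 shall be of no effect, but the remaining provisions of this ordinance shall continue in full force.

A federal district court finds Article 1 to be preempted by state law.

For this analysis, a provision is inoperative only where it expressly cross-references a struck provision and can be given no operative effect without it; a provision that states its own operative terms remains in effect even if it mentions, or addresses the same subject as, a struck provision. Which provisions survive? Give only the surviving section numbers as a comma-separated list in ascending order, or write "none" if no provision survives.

2, 3, 6, 8

Article 1 is struck. Article 4 has no operative effect of its own apart from Article 1 and is therefore inoperative. Article 7 operates only by reference to Article 1, so it falls with Article 1. Article 3 mentions Article 5 but its own obligation stands independently of Article 5, so Article 3 is not affected. Article 8 declares Article 1 and Article 5 mutually dependent; since one of them has fallen, all of them are of no effect. That brings down Article 5 as well. The remainder continues in force under Article 8. Article 2, Article 3, Article 6, and Article 8 remain in effect.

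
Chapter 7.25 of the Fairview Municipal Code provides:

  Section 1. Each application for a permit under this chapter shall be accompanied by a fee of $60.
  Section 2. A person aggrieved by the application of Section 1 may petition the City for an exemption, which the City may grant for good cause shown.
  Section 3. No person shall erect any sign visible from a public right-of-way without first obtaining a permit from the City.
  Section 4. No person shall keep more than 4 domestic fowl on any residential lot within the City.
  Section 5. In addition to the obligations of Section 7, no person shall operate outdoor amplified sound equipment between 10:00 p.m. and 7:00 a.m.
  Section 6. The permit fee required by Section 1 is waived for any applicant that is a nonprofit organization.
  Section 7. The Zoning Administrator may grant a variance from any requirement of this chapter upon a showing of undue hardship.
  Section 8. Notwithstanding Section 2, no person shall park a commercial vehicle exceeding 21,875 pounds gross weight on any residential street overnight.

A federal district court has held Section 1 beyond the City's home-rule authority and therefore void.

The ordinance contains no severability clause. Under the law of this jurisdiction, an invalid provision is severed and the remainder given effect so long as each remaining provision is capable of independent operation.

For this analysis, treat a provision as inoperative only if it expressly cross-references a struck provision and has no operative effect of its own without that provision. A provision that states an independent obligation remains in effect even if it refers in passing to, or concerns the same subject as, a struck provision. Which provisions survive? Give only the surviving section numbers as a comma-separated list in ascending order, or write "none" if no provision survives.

3, 4, 5, 7, 8

Section 1 is struck. Section 2 merely fixes the exemption procedure for Section 1; with Section 1 gone it has nothing to operate on and falls away. Section 6 has no operative effect of its own apart from Section 1 and is therefore inoperative. Although Section 8 refers to Section 2, its operative terms do not depend on Section 2, so it remains in effect. With no severability clause, the stated default rule severs what cannot stand and enforces each remaining provision that can operate on its own. The provisions still in force are Section 3, Section 4, Section 5, Section 7, and Section 8.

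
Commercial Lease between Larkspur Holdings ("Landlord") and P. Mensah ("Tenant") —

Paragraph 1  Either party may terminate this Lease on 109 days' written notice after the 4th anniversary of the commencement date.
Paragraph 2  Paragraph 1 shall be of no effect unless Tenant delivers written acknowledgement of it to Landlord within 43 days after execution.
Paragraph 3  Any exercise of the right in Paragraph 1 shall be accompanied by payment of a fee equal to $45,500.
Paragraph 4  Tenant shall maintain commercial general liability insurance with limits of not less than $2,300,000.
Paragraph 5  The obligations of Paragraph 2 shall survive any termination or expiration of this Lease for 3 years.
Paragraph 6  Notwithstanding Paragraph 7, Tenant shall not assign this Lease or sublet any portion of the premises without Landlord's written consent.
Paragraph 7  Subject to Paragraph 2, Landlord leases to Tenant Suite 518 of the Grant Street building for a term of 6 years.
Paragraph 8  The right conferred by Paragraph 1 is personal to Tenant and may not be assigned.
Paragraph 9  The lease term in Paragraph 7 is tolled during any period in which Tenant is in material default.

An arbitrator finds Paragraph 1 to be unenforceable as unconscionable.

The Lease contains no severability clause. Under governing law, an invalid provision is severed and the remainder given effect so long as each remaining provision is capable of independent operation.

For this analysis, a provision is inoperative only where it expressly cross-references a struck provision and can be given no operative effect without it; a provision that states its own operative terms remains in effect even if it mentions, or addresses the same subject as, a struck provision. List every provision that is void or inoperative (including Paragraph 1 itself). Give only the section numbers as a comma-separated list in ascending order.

1, 2, 3, 5, 8

Paragraph 1 is struck. Paragraph 2 has no operative effect of its own apart from Paragraph 1 and is therefore inoperative. Paragraph 3 merely fixes the exercise fee for Paragraph 1; with Paragraph 1 gone it has nothing to operate on and falls away. Paragraph 8 merely fixes the non-assignment of Paragraph 1; with Paragraph 1 gone it has nothing to operate on and falls away. Paragraph 5 merely fixes the survival period for Paragraph 2; with Paragraph 2 gone it has nothing to operate on and falls away. Although Paragraph 7 refers to Paragraph 2, its operative terms do not depend on Paragraph 2, so it remains in effect. With no severability clause, the stated default rule severs what cannot stand and enforces each remaining provision that can operate on its own. Paragraph 4, Paragraph 6, Paragraph 7, and Paragraph 9 remain in effect.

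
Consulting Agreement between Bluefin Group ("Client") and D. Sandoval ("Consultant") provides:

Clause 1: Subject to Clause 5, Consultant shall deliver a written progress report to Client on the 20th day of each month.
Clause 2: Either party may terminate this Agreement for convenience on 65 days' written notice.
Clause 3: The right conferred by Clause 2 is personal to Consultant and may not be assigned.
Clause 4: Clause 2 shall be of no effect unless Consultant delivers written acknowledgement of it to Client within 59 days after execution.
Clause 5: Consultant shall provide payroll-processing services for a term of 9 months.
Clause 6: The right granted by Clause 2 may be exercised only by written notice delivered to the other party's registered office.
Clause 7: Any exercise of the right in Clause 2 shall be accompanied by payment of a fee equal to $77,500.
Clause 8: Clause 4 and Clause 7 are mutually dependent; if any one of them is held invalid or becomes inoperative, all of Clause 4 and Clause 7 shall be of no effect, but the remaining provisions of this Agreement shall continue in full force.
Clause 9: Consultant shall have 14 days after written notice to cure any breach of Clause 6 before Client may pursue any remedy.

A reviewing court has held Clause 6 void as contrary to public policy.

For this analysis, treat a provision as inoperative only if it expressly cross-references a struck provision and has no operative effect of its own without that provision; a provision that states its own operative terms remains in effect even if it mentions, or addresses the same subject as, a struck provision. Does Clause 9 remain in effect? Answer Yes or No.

No

Clause 6 is struck. Clause 9 merely fixes the cure period for breach of Clause 6; with Clause 6 gone it has nothing to operate on and falls away. Clause 8 ties Clause 4 and Clause 7 together, but none of those is affected here; the remaining provisions continue in force under Clause 8. Clause 1, Clause 2, Clause 3, Clause 4, Clause 5, Clause 7, and Clause 8 remain in effect. Clause 9 is among the inoperative provisions, so the answer is no.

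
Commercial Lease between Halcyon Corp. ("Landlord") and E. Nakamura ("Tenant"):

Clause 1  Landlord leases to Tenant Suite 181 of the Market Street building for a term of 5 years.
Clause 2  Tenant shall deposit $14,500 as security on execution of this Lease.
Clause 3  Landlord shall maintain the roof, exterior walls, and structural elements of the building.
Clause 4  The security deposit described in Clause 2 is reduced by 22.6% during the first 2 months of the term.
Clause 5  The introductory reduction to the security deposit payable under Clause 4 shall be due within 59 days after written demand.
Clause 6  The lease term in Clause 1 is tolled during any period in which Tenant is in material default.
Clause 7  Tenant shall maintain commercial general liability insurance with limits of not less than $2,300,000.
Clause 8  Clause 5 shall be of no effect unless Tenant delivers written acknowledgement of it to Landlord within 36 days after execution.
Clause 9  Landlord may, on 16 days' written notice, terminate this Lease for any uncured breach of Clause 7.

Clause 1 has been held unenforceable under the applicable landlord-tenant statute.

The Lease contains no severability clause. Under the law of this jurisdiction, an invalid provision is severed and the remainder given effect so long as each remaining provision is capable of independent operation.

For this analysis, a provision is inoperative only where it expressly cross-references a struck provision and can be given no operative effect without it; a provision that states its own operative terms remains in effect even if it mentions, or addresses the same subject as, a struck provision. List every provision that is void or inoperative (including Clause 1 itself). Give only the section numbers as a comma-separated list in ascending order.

Clause 1 is struck. The whole of Clause 6 is the tolling of the lease term, defined by reference to Clause 1, so Clause 6 cannot stand once Clause 1 is removed. With no severability clause, the stated default rule severs what cannot stand and enforces each remaining provision that can operate on its own. The provisions still in force are Clause 2, Clause 3, Clause 4, Clause 5, Clause 7, Clause 8, and Clause 9.

1, 6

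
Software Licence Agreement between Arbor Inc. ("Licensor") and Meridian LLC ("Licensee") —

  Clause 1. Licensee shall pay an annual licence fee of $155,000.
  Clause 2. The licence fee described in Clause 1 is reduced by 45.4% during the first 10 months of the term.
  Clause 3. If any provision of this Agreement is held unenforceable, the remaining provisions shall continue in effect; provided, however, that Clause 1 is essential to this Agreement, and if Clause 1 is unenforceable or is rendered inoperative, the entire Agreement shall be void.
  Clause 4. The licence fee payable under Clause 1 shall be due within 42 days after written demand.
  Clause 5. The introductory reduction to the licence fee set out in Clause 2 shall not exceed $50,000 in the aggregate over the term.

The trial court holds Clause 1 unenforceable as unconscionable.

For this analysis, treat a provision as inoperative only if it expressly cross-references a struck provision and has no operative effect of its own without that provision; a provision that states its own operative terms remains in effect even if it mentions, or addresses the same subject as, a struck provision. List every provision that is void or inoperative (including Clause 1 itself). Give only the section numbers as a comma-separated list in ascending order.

Clause 1 is struck. Clause 2 operates only by reference to Clause 1, so it falls with Clause 1. The whole of Clause 4 is the payment deadline for the licence fee, defined by reference to Clause 1, so Clause 4 cannot stand once Clause 1 is removed. Clause 5 operates only by reference to Clause 2, so it falls with Clause 2. Clause 3 makes Clause 1 an essential term, and Clause 1 is the provision held invalid; under Clause 3, the entire Agreement is therefore void. No provision of the Agreement survives.

1, 2, 3, 4, 5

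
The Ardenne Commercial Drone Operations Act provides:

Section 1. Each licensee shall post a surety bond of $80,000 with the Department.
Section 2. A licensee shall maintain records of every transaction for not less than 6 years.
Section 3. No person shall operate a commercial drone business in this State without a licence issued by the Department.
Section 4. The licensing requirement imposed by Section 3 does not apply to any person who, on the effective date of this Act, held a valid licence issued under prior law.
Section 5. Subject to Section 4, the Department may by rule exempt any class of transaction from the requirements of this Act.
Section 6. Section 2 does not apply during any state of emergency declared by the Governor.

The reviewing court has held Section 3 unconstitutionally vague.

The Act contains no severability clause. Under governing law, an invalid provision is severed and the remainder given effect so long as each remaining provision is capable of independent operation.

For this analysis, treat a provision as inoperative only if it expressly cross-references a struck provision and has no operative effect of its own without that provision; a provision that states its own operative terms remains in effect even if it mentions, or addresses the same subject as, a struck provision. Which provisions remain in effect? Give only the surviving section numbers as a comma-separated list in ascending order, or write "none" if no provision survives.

1, 2, 5, 6

Section 3 is struck. The only function of Section 4 is the grandfather exemption from Section 3, so it cannot stand once Section 3 is removed. Section 5 mentions Section 4 but its own obligation stands independently of Section 4, so Section 5 is not affected. Under the stated default rule, only provisions that cannot operate independently fall away; the rest are enforced. That leaves Section 1, Section 2, Section 5, and Section 6 in effect.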